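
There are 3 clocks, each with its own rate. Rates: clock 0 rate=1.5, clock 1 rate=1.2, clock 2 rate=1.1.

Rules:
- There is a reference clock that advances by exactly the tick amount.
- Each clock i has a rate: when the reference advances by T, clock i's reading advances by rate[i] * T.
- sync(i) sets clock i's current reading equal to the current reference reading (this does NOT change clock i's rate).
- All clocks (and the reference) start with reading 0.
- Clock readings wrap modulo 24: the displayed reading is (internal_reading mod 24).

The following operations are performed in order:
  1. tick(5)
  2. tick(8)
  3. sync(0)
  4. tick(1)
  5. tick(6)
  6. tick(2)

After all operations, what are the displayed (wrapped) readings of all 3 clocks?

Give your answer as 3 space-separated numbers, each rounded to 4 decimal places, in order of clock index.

Answer: 2.5000 2.4000 0.2000

Derivation:
After op 1 tick(5): ref=5.0000 raw=[7.5000 6.0000 5.5000]
After op 2 tick(8): ref=13.0000 raw=[19.5000 15.6000 14.3000]
After op 3 sync(0): ref=13.0000 raw=[13.0000 15.6000 14.3000]
After op 4 tick(1): ref=14.0000 raw=[14.5000 16.8000 15.4000]
After op 5 tick(6): ref=20.0000 raw=[23.5000 24.0000 22.0000]
After op 6 tick(2): ref=22.0000 raw=[26.5000 26.4000 24.2000]
Wrap final raw readings (mod 24): 26.5000 mod 24 = 2.5000; 26.4000 mod 24 = 2.4000; 24.2000 mod 24 = 0.2000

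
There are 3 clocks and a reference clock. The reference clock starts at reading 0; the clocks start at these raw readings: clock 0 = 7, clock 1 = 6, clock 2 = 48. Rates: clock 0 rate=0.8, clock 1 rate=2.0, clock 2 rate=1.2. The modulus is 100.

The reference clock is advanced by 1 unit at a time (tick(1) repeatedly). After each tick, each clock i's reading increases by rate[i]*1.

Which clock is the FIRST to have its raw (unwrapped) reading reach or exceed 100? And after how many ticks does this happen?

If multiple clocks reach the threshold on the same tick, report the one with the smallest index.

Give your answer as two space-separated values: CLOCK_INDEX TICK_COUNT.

Answer: 2 44

Derivation:
clock 0: start=7, rate=0.8, needs 100-7 = 93; ticks = ceil(93/0.8) = ceil(116.2500) = 117; reading at tick 117 = 7 + 0.8*117 = 100.6000
clock 1: start=6, rate=2.0, needs 100-6 = 94; ticks = ceil(94/2.0) = ceil(47.0000) = 47; reading at tick 47 = 6 + 2.0*47 = 100.0000
clock 2: start=48, rate=1.2, needs 100-48 = 52; ticks = ceil(52/1.2) = ceil(43.3333) = 44; reading at tick 44 = 48 + 1.2*44 = 100.8000
Minimum tick count = 44; winners = [2]; smallest index = 2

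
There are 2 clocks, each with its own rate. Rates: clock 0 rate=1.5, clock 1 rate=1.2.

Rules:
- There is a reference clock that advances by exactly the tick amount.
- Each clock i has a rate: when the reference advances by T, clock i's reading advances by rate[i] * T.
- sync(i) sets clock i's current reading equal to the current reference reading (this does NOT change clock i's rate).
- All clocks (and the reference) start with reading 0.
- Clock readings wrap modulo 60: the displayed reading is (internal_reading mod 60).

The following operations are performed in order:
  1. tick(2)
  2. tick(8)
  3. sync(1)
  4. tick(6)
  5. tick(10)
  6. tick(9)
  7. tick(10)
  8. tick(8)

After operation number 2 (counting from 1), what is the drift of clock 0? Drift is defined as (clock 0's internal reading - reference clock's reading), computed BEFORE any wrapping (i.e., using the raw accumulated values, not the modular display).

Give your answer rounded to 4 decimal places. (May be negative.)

After op 1 tick(2): ref=2.0000 raw=[3.0000 2.4000]
After op 2 tick(8): ref=10.0000 raw=[15.0000 12.0000]
Drift of clock 0 after op 2: 15.0000 - 10.0000 = 5.0000

Answer: 5.0000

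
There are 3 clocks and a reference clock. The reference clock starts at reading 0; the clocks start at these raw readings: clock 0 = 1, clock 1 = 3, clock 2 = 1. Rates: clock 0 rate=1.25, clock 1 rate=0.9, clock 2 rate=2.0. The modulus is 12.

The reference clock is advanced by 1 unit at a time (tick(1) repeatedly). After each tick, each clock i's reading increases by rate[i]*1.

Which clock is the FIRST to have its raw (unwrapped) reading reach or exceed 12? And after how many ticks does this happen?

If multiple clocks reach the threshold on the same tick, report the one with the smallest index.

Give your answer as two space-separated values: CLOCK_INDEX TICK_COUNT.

clock 0: start=1, rate=1.25, needs 12-1 = 11; ticks = ceil(11/1.25) = ceil(8.8000) = 9; reading at tick 9 = 1 + 1.25*9 = 12.2500
clock 1: start=3, rate=0.9, needs 12-3 = 9; ticks = ceil(9/0.9) = ceil(10.0000) = 10; reading at tick 10 = 3 + 0.9*10 = 12.0000
clock 2: start=1, rate=2.0, needs 12-1 = 11; ticks = ceil(11/2.0) = ceil(5.5000) = 6; reading at tick 6 = 1 + 2.0*6 = 13.0000
Minimum tick count = 6; winners = [2]; smallest index = 2

Answer: 2 6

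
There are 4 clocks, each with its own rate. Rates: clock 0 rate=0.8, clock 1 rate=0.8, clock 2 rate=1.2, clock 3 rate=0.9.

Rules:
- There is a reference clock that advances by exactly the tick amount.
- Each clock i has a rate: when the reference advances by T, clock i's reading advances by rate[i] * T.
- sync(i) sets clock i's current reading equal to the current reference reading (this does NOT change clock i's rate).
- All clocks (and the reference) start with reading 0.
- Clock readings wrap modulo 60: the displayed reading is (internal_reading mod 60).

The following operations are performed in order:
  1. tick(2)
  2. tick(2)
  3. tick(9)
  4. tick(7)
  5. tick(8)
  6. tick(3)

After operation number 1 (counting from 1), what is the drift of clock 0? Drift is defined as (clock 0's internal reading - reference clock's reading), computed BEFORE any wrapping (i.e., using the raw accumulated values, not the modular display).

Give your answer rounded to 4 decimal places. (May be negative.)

After op 1 tick(2): ref=2.0000 raw=[1.6000 1.6000 2.4000 1.8000]
Drift of clock 0 after op 1: 1.6000 - 2.0000 = -0.4000

Answer: -0.4000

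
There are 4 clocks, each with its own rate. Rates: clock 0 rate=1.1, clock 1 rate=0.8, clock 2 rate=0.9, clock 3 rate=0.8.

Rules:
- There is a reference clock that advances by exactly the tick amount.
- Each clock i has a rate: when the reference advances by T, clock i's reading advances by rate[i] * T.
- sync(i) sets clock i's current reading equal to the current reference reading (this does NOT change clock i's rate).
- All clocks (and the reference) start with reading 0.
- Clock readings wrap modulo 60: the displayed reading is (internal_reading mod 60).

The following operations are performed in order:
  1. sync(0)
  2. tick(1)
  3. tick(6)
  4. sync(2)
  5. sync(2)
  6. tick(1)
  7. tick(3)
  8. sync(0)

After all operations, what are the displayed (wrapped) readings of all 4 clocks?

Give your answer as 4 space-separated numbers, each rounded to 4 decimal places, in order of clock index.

After op 1 sync(0): ref=0.0000 raw=[0.0000 0.0000 0.0000 0.0000]
After op 2 tick(1): ref=1.0000 raw=[1.1000 0.8000 0.9000 0.8000]
After op 3 tick(6): ref=7.0000 raw=[7.7000 5.6000 6.3000 5.6000]
After op 4 sync(2): ref=7.0000 raw=[7.7000 5.6000 7.0000 5.6000]
After op 5 sync(2): ref=7.0000 raw=[7.7000 5.6000 7.0000 5.6000]
After op 6 tick(1): ref=8.0000 raw=[8.8000 6.4000 7.9000 6.4000]
After op 7 tick(3): ref=11.0000 raw=[12.1000 8.8000 10.6000 8.8000]
After op 8 sync(0): ref=11.0000 raw=[11.0000 8.8000 10.6000 8.8000]
Wrap final raw readings (mod 60): 11.0000 mod 60 = 11.0000; 8.8000 mod 60 = 8.8000; 10.6000 mod 60 = 10.6000; 8.8000 mod 60 = 8.8000

Answer: 11.0000 8.8000 10.6000 8.8000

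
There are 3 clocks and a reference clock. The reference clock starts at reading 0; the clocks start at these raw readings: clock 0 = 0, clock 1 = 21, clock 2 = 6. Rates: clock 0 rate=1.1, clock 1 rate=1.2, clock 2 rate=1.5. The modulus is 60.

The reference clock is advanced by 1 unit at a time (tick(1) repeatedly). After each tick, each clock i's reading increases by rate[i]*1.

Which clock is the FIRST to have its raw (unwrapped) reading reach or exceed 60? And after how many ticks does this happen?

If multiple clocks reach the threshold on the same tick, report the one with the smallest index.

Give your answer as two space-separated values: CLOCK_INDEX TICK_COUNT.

Answer: 1 33

Derivation:
clock 0: start=0, rate=1.1, needs 60-0 = 60; ticks = ceil(60/1.1) = ceil(54.5455) = 55; reading at tick 55 = 0 + 1.1*55 = 60.5000
clock 1: start=21, rate=1.2, needs 60-21 = 39; ticks = ceil(39/1.2) = ceil(32.5000) = 33; reading at tick 33 = 21 + 1.2*33 = 60.6000
clock 2: start=6, rate=1.5, needs 60-6 = 54; ticks = ceil(54/1.5) = ceil(36.0000) = 36; reading at tick 36 = 6 + 1.5*36 = 60.0000
Minimum tick count = 33; winners = [1]; smallest index = 1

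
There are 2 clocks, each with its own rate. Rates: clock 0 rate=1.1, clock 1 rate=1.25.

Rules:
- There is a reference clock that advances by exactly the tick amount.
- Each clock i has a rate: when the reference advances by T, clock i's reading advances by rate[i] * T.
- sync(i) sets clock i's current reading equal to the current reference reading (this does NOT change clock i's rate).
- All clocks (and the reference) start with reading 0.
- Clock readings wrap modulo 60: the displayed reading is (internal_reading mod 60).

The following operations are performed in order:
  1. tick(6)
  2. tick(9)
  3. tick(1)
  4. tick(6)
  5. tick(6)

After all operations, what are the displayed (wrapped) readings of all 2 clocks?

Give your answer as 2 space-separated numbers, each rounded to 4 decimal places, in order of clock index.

After op 1 tick(6): ref=6.0000 raw=[6.6000 7.5000]
After op 2 tick(9): ref=15.0000 raw=[16.5000 18.7500]
After op 3 tick(1): ref=16.0000 raw=[17.6000 20.0000]
After op 4 tick(6): ref=22.0000 raw=[24.2000 27.5000]
After op 5 tick(6): ref=28.0000 raw=[30.8000 35.0000]
Wrap final raw readings (mod 60): 30.8000 mod 60 = 30.8000; 35.0000 mod 60 = 35.0000

Answer: 30.8000 35.0000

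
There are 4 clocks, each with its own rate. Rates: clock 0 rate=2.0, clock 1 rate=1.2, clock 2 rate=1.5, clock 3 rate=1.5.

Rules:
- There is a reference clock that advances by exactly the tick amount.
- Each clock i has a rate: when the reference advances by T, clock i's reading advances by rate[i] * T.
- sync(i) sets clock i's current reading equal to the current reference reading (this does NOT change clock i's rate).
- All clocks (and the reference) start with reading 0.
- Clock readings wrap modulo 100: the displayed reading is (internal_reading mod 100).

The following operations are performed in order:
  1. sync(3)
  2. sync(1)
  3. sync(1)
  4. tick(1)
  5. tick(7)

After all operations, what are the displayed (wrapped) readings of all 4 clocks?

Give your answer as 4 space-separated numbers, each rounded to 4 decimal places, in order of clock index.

After op 1 sync(3): ref=0.0000 raw=[0.0000 0.0000 0.0000 0.0000]
After op 2 sync(1): ref=0.0000 raw=[0.0000 0.0000 0.0000 0.0000]
After op 3 sync(1): ref=0.0000 raw=[0.0000 0.0000 0.0000 0.0000]
After op 4 tick(1): ref=1.0000 raw=[2.0000 1.2000 1.5000 1.5000]
After op 5 tick(7): ref=8.0000 raw=[16.0000 9.6000 12.0000 12.0000]
Wrap final raw readings (mod 100): 16.0000 mod 100 = 16.0000; 9.6000 mod 100 = 9.6000; 12.0000 mod 100 = 12.0000; 12.0000 mod 100 = 12.0000

Answer: 16.0000 9.6000 12.0000 12.0000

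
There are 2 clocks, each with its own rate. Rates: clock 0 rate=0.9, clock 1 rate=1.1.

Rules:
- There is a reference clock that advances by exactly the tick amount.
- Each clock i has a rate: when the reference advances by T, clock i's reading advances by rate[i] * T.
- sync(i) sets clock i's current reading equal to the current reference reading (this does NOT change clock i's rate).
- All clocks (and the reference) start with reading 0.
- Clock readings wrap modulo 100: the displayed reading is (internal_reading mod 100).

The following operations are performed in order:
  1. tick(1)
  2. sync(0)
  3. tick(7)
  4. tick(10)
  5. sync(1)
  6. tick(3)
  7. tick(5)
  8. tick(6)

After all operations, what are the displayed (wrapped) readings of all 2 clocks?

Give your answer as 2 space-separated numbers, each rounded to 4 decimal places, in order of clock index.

Answer: 28.9000 33.4000

Derivation:
After op 1 tick(1): ref=1.0000 raw=[0.9000 1.1000]
After op 2 sync(0): ref=1.0000 raw=[1.0000 1.1000]
After op 3 tick(7): ref=8.0000 raw=[7.3000 8.8000]
After op 4 tick(10): ref=18.0000 raw=[16.3000 19.8000]
After op 5 sync(1): ref=18.0000 raw=[16.3000 18.0000]
After op 6 tick(3): ref=21.0000 raw=[19.0000 21.3000]
After op 7 tick(5): ref=26.0000 raw=[23.5000 26.8000]
After op 8 tick(6): ref=32.0000 raw=[28.9000 33.4000]
Wrap final raw readings (mod 100): 28.9000 mod 100 = 28.9000; 33.4000 mod 100 = 33.4000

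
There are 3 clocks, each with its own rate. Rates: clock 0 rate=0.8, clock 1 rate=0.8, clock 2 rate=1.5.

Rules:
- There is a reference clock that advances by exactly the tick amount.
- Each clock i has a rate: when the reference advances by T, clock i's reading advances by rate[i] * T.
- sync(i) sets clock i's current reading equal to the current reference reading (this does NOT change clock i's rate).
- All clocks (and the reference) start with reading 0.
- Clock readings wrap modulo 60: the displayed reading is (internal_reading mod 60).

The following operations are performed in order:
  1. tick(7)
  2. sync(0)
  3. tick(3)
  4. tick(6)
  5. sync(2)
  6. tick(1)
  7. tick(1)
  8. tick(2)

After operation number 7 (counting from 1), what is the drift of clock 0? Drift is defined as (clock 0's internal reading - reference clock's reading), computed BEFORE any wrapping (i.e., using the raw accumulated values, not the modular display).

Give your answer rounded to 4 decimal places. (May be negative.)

After op 1 tick(7): ref=7.0000 raw=[5.6000 5.6000 10.5000]
After op 2 sync(0): ref=7.0000 raw=[7.0000 5.6000 10.5000]
After op 3 tick(3): ref=10.0000 raw=[9.4000 8.0000 15.0000]
After op 4 tick(6): ref=16.0000 raw=[14.2000 12.8000 24.0000]
After op 5 sync(2): ref=16.0000 raw=[14.2000 12.8000 16.0000]
After op 6 tick(1): ref=17.0000 raw=[15.0000 13.6000 17.5000]
After op 7 tick(1): ref=18.0000 raw=[15.8000 14.4000 19.0000]
Drift of clock 0 after op 7: 15.8000 - 18.0000 = -2.2000

Answer: -2.2000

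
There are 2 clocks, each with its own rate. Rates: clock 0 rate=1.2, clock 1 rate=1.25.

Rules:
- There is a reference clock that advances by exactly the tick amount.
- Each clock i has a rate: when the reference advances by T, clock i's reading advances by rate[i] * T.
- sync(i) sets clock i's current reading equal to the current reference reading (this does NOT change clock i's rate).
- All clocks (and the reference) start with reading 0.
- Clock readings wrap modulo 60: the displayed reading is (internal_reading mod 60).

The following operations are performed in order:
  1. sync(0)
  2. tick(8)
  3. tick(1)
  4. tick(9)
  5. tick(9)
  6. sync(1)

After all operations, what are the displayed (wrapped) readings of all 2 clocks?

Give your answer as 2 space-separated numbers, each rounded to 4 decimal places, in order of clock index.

Answer: 32.4000 27.0000

Derivation:
After op 1 sync(0): ref=0.0000 raw=[0.0000 0.0000]
After op 2 tick(8): ref=8.0000 raw=[9.6000 10.0000]
After op 3 tick(1): ref=9.0000 raw=[10.8000 11.2500]
After op 4 tick(9): ref=18.0000 raw=[21.6000 22.5000]
After op 5 tick(9): ref=27.0000 raw=[32.4000 33.7500]
After op 6 sync(1): ref=27.0000 raw=[32.4000 27.0000]
Wrap final raw readings (mod 60): 32.4000 mod 60 = 32.4000; 27.0000 mod 60 = 27.0000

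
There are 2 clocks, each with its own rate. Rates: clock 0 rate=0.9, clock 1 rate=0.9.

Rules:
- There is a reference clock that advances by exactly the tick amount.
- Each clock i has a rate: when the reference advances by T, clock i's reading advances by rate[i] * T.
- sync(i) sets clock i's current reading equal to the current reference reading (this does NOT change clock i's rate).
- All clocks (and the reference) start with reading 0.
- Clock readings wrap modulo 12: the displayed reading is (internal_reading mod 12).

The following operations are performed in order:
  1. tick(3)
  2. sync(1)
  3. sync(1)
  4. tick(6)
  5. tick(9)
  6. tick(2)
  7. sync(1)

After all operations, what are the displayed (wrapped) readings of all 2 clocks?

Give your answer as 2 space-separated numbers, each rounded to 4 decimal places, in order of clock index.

After op 1 tick(3): ref=3.0000 raw=[2.7000 2.7000]
After op 2 sync(1): ref=3.0000 raw=[2.7000 3.0000]
After op 3 sync(1): ref=3.0000 raw=[2.7000 3.0000]
After op 4 tick(6): ref=9.0000 raw=[8.1000 8.4000]
After op 5 tick(9): ref=18.0000 raw=[16.2000 16.5000]
After op 6 tick(2): ref=20.0000 raw=[18.0000 18.3000]
After op 7 sync(1): ref=20.0000 raw=[18.0000 20.0000]
Wrap final raw readings (mod 12): 18.0000 mod 12 = 6.0000; 20.0000 mod 12 = 8.0000

Answer: 6.0000 8.0000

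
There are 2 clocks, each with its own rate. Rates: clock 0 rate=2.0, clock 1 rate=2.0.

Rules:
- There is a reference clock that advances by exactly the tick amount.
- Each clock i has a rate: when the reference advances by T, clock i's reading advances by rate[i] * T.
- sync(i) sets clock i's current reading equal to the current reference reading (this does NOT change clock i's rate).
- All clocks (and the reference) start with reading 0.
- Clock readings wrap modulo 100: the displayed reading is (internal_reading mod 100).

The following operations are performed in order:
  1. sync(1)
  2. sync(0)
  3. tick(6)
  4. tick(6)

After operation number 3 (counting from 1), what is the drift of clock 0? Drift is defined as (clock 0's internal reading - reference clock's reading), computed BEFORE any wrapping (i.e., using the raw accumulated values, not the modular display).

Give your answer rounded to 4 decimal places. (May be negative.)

After op 1 sync(1): ref=0.0000 raw=[0.0000 0.0000]
After op 2 sync(0): ref=0.0000 raw=[0.0000 0.0000]
After op 3 tick(6): ref=6.0000 raw=[12.0000 12.0000]
Drift of clock 0 after op 3: 12.0000 - 6.0000 = 6.0000

Answer: 6.0000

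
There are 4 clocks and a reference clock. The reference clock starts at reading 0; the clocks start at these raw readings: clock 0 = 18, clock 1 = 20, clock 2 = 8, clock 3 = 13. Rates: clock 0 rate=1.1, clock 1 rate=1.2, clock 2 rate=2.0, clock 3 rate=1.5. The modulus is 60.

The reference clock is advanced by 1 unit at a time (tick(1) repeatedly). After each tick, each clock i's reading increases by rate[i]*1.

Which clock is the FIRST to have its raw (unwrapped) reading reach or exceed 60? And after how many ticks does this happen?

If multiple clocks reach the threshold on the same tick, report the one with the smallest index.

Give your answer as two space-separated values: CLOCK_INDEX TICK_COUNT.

Answer: 2 26

Derivation:
clock 0: start=18, rate=1.1, needs 60-18 = 42; ticks = ceil(42/1.1) = ceil(38.1818) = 39; reading at tick 39 = 18 + 1.1*39 = 60.9000
clock 1: start=20, rate=1.2, needs 60-20 = 40; ticks = ceil(40/1.2) = ceil(33.3333) = 34; reading at tick 34 = 20 + 1.2*34 = 60.8000
clock 2: start=8, rate=2.0, needs 60-8 = 52; ticks = ceil(52/2.0) = ceil(26.0000) = 26; reading at tick 26 = 8 + 2.0*26 = 60.0000
clock 3: start=13, rate=1.5, needs 60-13 = 47; ticks = ceil(47/1.5) = ceil(31.3333) = 32; reading at tick 32 = 13 + 1.5*32 = 61.0000
Minimum tick count = 26; winners = [2]; smallest index = 2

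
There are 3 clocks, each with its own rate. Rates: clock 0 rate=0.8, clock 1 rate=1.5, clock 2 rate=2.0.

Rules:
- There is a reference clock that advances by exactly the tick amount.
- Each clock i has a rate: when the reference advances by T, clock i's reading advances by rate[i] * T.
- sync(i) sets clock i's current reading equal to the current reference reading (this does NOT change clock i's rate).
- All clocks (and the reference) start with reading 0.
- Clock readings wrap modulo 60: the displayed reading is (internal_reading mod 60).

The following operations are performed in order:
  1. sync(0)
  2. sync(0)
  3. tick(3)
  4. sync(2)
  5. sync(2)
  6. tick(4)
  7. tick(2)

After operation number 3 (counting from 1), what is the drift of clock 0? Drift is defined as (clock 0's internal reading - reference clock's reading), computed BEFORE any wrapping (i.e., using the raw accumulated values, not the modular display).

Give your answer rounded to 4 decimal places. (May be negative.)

After op 1 sync(0): ref=0.0000 raw=[0.0000 0.0000 0.0000]
After op 2 sync(0): ref=0.0000 raw=[0.0000 0.0000 0.0000]
After op 3 tick(3): ref=3.0000 raw=[2.4000 4.5000 6.0000]
Drift of clock 0 after op 3: 2.4000 - 3.0000 = -0.6000

Answer: -0.6000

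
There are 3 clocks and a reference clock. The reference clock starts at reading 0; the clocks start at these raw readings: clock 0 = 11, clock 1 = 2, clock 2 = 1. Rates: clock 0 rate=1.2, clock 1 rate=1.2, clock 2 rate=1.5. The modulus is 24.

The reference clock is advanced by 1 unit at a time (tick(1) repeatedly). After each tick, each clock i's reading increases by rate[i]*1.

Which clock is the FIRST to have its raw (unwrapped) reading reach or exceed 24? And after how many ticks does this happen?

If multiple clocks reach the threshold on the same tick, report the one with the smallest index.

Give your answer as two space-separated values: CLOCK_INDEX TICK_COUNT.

clock 0: start=11, rate=1.2, needs 24-11 = 13; ticks = ceil(13/1.2) = ceil(10.8333) = 11; reading at tick 11 = 11 + 1.2*11 = 24.2000
clock 1: start=2, rate=1.2, needs 24-2 = 22; ticks = ceil(22/1.2) = ceil(18.3333) = 19; reading at tick 19 = 2 + 1.2*19 = 24.8000
clock 2: start=1, rate=1.5, needs 24-1 = 23; ticks = ceil(23/1.5) = ceil(15.3333) = 16; reading at tick 16 = 1 + 1.5*16 = 25.0000
Minimum tick count = 11; winners = [0]; smallest index = 0

Answer: 0 11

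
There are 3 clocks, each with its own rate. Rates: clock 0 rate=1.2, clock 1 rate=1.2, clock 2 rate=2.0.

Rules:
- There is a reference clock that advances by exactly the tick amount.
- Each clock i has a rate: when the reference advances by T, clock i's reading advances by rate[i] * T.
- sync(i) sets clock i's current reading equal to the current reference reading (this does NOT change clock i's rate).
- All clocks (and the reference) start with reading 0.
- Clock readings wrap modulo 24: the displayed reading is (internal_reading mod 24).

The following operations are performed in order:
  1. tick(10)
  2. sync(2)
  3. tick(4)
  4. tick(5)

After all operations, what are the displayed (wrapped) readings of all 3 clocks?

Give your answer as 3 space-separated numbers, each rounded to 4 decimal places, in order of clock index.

After op 1 tick(10): ref=10.0000 raw=[12.0000 12.0000 20.0000]
After op 2 sync(2): ref=10.0000 raw=[12.0000 12.0000 10.0000]
After op 3 tick(4): ref=14.0000 raw=[16.8000 16.8000 18.0000]
After op 4 tick(5): ref=19.0000 raw=[22.8000 22.8000 28.0000]
Wrap final raw readings (mod 24): 22.8000 mod 24 = 22.8000; 22.8000 mod 24 = 22.8000; 28.0000 mod 24 = 4.0000

Answer: 22.8000 22.8000 4.0000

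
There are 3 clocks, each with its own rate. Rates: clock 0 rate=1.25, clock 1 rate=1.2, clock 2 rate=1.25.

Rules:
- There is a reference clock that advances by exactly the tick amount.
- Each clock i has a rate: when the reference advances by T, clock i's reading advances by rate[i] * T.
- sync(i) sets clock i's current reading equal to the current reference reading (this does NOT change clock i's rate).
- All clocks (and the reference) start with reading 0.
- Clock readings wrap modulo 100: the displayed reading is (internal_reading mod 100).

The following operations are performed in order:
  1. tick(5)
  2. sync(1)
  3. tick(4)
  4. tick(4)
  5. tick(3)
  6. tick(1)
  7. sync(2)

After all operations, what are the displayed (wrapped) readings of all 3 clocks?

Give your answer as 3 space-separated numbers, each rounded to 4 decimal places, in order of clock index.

After op 1 tick(5): ref=5.0000 raw=[6.2500 6.0000 6.2500]
After op 2 sync(1): ref=5.0000 raw=[6.2500 5.0000 6.2500]
After op 3 tick(4): ref=9.0000 raw=[11.2500 9.8000 11.2500]
After op 4 tick(4): ref=13.0000 raw=[16.2500 14.6000 16.2500]
After op 5 tick(3): ref=16.0000 raw=[20.0000 18.2000 20.0000]
After op 6 tick(1): ref=17.0000 raw=[21.2500 19.4000 21.2500]
After op 7 sync(2): ref=17.0000 raw=[21.2500 19.4000 17.0000]
Wrap final raw readings (mod 100): 21.2500 mod 100 = 21.2500; 19.4000 mod 100 = 19.4000; 17.0000 mod 100 = 17.0000

Answer: 21.2500 19.4000 17.0000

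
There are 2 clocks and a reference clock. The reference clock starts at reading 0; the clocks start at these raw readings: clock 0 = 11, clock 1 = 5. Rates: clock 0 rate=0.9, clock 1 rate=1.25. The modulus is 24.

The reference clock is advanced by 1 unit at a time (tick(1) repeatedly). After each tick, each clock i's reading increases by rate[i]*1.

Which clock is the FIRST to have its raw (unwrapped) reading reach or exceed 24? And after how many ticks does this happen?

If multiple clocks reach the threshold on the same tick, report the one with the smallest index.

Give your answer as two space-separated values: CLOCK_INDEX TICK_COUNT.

Answer: 0 15

Derivation:
clock 0: start=11, rate=0.9, needs 24-11 = 13; ticks = ceil(13/0.9) = ceil(14.4444) = 15; reading at tick 15 = 11 + 0.9*15 = 24.5000
clock 1: start=5, rate=1.25, needs 24-5 = 19; ticks = ceil(19/1.25) = ceil(15.2000) = 16; reading at tick 16 = 5 + 1.25*16 = 25.0000
Minimum tick count = 15; winners = [0]; smallest index = 0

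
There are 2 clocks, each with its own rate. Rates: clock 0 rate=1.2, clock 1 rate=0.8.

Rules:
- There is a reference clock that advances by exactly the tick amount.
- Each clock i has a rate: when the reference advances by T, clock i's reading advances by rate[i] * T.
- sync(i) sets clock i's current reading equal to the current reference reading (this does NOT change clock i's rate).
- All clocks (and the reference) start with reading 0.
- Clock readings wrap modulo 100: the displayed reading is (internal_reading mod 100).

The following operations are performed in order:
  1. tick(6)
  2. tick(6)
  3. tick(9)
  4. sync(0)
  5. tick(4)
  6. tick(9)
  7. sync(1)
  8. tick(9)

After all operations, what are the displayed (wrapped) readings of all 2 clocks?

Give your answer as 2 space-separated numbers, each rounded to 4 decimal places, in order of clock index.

Answer: 47.4000 41.2000

Derivation:
After op 1 tick(6): ref=6.0000 raw=[7.2000 4.8000]
After op 2 tick(6): ref=12.0000 raw=[14.4000 9.6000]
After op 3 tick(9): ref=21.0000 raw=[25.2000 16.8000]
After op 4 sync(0): ref=21.0000 raw=[21.0000 16.8000]
After op 5 tick(4): ref=25.0000 raw=[25.8000 20.0000]
After op 6 tick(9): ref=34.0000 raw=[36.6000 27.2000]
After op 7 sync(1): ref=34.0000 raw=[36.6000 34.0000]
After op 8 tick(9): ref=43.0000 raw=[47.4000 41.2000]
Wrap final raw readings (mod 100): 47.4000 mod 100 = 47.4000; 41.2000 mod 100 = 41.2000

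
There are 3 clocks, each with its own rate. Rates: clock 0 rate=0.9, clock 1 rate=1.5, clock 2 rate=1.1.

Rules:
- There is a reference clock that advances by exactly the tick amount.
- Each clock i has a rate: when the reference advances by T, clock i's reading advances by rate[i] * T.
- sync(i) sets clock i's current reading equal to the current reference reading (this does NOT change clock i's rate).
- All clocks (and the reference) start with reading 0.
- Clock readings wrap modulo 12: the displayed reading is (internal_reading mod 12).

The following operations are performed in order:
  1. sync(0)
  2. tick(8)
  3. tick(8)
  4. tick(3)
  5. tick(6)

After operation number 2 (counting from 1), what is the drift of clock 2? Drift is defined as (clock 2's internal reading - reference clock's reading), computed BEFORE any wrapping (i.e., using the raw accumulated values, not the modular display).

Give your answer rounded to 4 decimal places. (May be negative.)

Answer: 0.8000

Derivation:
After op 1 sync(0): ref=0.0000 raw=[0.0000 0.0000 0.0000]
After op 2 tick(8): ref=8.0000 raw=[7.2000 12.0000 8.8000]
Drift of clock 2 after op 2: 8.8000 - 8.0000 = 0.8000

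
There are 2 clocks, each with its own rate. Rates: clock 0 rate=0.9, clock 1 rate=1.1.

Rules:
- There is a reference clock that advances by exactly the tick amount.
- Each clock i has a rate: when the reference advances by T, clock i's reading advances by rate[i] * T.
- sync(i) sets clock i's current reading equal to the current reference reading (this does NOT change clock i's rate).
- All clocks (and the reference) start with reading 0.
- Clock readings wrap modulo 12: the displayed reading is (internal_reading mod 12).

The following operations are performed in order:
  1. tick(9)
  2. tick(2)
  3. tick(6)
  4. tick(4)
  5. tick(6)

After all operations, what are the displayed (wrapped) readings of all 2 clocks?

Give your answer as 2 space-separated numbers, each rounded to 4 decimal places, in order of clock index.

Answer: 0.3000 5.7000

Derivation:
After op 1 tick(9): ref=9.0000 raw=[8.1000 9.9000]
After op 2 tick(2): ref=11.0000 raw=[9.9000 12.1000]
After op 3 tick(6): ref=17.0000 raw=[15.3000 18.7000]
After op 4 tick(4): ref=21.0000 raw=[18.9000 23.1000]
After op 5 tick(6): ref=27.0000 raw=[24.3000 29.7000]
Wrap final raw readings (mod 12): 24.3000 mod 12 = 0.3000; 29.7000 mod 12 = 5.7000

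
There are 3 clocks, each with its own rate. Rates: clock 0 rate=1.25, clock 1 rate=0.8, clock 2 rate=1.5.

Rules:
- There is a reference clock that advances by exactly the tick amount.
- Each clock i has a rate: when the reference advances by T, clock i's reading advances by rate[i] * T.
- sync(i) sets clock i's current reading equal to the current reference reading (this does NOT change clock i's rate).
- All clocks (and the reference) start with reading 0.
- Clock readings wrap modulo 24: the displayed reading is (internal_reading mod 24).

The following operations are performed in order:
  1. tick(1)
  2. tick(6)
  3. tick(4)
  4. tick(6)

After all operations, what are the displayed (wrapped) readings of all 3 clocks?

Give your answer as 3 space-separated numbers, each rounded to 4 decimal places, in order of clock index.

Answer: 21.2500 13.6000 1.5000

Derivation:
After op 1 tick(1): ref=1.0000 raw=[1.2500 0.8000 1.5000]
After op 2 tick(6): ref=7.0000 raw=[8.7500 5.6000 10.5000]
After op 3 tick(4): ref=11.0000 raw=[13.7500 8.8000 16.5000]
After op 4 tick(6): ref=17.0000 raw=[21.2500 13.6000 25.5000]
Wrap final raw readings (mod 24): 21.2500 mod 24 = 21.2500; 13.6000 mod 24 = 13.6000; 25.5000 mod 24 = 1.5000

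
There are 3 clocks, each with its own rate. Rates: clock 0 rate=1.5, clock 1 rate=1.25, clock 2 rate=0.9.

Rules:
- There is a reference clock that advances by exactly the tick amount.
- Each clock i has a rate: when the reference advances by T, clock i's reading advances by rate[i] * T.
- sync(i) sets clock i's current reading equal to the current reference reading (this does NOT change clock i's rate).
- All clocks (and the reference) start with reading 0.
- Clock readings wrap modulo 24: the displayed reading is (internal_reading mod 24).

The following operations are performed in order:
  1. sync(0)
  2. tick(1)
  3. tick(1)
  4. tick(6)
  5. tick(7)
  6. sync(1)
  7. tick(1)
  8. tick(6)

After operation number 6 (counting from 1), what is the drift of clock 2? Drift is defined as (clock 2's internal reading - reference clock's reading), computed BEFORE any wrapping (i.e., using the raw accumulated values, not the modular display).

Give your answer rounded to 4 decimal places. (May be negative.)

After op 1 sync(0): ref=0.0000 raw=[0.0000 0.0000 0.0000]
After op 2 tick(1): ref=1.0000 raw=[1.5000 1.2500 0.9000]
After op 3 tick(1): ref=2.0000 raw=[3.0000 2.5000 1.8000]
After op 4 tick(6): ref=8.0000 raw=[12.0000 10.0000 7.2000]
After op 5 tick(7): ref=15.0000 raw=[22.5000 18.7500 13.5000]
After op 6 sync(1): ref=15.0000 raw=[22.5000 15.0000 13.5000]
Drift of clock 2 after op 6: 13.5000 - 15.0000 = -1.5000

Answer: -1.5000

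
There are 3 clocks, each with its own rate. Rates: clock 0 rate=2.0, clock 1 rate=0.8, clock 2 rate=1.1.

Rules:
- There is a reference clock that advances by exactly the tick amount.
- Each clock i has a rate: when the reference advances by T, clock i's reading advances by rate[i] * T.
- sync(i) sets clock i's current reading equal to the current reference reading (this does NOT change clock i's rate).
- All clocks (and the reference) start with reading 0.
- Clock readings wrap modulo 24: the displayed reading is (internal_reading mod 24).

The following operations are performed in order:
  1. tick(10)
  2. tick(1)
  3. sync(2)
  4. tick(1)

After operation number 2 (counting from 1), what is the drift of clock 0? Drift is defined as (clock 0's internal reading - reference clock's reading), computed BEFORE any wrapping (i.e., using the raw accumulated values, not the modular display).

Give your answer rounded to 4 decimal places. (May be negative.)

Answer: 11.0000

Derivation:
After op 1 tick(10): ref=10.0000 raw=[20.0000 8.0000 11.0000]
After op 2 tick(1): ref=11.0000 raw=[22.0000 8.8000 12.1000]
Drift of clock 0 after op 2: 22.0000 - 11.0000 = 11.0000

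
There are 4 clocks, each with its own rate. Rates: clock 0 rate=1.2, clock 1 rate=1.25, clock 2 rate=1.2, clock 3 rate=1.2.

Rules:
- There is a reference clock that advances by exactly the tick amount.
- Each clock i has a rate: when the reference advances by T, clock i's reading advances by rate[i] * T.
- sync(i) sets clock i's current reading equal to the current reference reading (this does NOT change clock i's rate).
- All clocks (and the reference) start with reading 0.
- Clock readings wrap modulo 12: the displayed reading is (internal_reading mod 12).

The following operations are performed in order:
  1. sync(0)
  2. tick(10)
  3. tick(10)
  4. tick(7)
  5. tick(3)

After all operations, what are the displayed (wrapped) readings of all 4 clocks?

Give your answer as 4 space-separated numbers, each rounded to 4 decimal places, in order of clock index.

Answer: 0.0000 1.5000 0.0000 0.0000

Derivation:
After op 1 sync(0): ref=0.0000 raw=[0.0000 0.0000 0.0000 0.0000]
After op 2 tick(10): ref=10.0000 raw=[12.0000 12.5000 12.0000 12.0000]
After op 3 tick(10): ref=20.0000 raw=[24.0000 25.0000 24.0000 24.0000]
After op 4 tick(7): ref=27.0000 raw=[32.4000 33.7500 32.4000 32.4000]
After op 5 tick(3): ref=30.0000 raw=[36.0000 37.5000 36.0000 36.0000]
Wrap final raw readings (mod 12): 36.0000 mod 12 = 0.0000; 37.5000 mod 12 = 1.5000; 36.0000 mod 12 = 0.0000; 36.0000 mod 12 = 0.0000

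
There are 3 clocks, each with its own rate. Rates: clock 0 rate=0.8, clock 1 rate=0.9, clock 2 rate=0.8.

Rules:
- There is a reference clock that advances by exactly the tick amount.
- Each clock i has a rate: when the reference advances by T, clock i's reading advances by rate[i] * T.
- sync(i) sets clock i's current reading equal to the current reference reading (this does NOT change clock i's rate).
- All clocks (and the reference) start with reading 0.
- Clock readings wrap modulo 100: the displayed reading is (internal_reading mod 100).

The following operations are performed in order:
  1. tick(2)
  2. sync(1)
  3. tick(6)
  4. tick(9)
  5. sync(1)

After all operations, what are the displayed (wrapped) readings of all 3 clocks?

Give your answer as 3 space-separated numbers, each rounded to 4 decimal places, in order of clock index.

After op 1 tick(2): ref=2.0000 raw=[1.6000 1.8000 1.6000]
After op 2 sync(1): ref=2.0000 raw=[1.6000 2.0000 1.6000]
After op 3 tick(6): ref=8.0000 raw=[6.4000 7.4000 6.4000]
After op 4 tick(9): ref=17.0000 raw=[13.6000 15.5000 13.6000]
After op 5 sync(1): ref=17.0000 raw=[13.6000 17.0000 13.6000]
Wrap final raw readings (mod 100): 13.6000 mod 100 = 13.6000; 17.0000 mod 100 = 17.0000; 13.6000 mod 100 = 13.6000

Answer: 13.6000 17.0000 13.6000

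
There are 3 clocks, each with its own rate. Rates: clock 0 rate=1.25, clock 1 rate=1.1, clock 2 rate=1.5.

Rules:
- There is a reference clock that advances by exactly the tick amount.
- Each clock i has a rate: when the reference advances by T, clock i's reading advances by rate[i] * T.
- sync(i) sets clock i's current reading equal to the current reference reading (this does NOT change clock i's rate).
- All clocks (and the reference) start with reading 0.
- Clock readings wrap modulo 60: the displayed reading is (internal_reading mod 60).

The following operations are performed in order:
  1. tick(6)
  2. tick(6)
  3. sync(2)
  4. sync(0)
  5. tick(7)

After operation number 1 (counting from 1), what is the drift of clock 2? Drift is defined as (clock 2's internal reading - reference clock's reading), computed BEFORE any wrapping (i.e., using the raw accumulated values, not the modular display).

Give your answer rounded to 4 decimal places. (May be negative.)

After op 1 tick(6): ref=6.0000 raw=[7.5000 6.6000 9.0000]
Drift of clock 2 after op 1: 9.0000 - 6.0000 = 3.0000

Answer: 3.0000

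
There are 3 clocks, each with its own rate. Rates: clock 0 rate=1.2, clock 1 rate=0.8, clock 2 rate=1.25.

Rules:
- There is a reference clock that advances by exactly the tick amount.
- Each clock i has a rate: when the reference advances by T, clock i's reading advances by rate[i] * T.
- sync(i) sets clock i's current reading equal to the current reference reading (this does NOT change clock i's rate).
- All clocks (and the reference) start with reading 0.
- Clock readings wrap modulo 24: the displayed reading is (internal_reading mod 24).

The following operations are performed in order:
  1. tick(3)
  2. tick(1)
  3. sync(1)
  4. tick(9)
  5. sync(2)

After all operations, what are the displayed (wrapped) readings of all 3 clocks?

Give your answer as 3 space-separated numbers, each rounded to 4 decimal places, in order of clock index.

After op 1 tick(3): ref=3.0000 raw=[3.6000 2.4000 3.7500]
After op 2 tick(1): ref=4.0000 raw=[4.8000 3.2000 5.0000]
After op 3 sync(1): ref=4.0000 raw=[4.8000 4.0000 5.0000]
After op 4 tick(9): ref=13.0000 raw=[15.6000 11.2000 16.2500]
After op 5 sync(2): ref=13.0000 raw=[15.6000 11.2000 13.0000]
Wrap final raw readings (mod 24): 15.6000 mod 24 = 15.6000; 11.2000 mod 24 = 11.2000; 13.0000 mod 24 = 13.0000

Answer: 15.6000 11.2000 13.0000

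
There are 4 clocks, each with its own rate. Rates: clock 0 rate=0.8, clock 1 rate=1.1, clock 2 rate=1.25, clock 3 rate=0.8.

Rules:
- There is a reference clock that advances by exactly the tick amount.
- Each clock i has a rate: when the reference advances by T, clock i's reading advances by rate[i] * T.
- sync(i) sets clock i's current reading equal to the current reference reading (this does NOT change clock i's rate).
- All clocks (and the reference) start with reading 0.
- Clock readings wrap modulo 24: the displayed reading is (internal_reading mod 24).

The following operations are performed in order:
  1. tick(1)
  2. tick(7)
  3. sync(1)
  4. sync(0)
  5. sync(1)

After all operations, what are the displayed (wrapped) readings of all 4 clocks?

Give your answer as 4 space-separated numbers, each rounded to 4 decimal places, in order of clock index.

Answer: 8.0000 8.0000 10.0000 6.4000

Derivation:
After op 1 tick(1): ref=1.0000 raw=[0.8000 1.1000 1.2500 0.8000]
After op 2 tick(7): ref=8.0000 raw=[6.4000 8.8000 10.0000 6.4000]
After op 3 sync(1): ref=8.0000 raw=[6.4000 8.0000 10.0000 6.4000]
After op 4 sync(0): ref=8.0000 raw=[8.0000 8.0000 10.0000 6.4000]
After op 5 sync(1): ref=8.0000 raw=[8.0000 8.0000 10.0000 6.4000]
Wrap final raw readings (mod 24): 8.0000 mod 24 = 8.0000; 8.0000 mod 24 = 8.0000; 10.0000 mod 24 = 10.0000; 6.4000 mod 24 = 6.4000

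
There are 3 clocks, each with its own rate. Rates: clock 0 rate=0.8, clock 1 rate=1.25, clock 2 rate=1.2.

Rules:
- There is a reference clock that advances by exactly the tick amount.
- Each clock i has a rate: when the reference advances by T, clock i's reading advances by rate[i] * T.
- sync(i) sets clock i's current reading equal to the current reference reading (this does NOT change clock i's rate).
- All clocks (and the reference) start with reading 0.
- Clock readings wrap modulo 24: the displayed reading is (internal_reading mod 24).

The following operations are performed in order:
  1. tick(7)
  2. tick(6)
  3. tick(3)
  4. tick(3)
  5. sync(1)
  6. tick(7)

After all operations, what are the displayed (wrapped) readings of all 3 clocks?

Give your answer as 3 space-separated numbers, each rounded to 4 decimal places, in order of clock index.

Answer: 20.8000 3.7500 7.2000

Derivation:
After op 1 tick(7): ref=7.0000 raw=[5.6000 8.7500 8.4000]
After op 2 tick(6): ref=13.0000 raw=[10.4000 16.2500 15.6000]
After op 3 tick(3): ref=16.0000 raw=[12.8000 20.0000 19.2000]
After op 4 tick(3): ref=19.0000 raw=[15.2000 23.7500 22.8000]
After op 5 sync(1): ref=19.0000 raw=[15.2000 19.0000 22.8000]
After op 6 tick(7): ref=26.0000 raw=[20.8000 27.7500 31.2000]
Wrap final raw readings (mod 24): 20.8000 mod 24 = 20.8000; 27.7500 mod 24 = 3.7500; 31.2000 mod 24 = 7.2000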